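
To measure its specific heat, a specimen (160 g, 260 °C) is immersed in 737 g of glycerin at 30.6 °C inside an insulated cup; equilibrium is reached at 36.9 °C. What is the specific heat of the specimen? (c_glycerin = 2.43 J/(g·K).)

m_s c (T_s − T_f) = m_glycerin c_glycerin (T_f − T_0):
160×c×(260 − 36.9) = 737×2.43×(36.9 − 30.6)
35696 c = 11283  ⇒  c ≈ 0.3161 J/(g·K)

c ≈ 0.316 J/(g·K)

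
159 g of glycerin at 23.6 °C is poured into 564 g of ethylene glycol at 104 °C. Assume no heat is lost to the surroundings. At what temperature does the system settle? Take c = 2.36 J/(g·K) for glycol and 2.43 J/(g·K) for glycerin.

Net heat exchanged in the isolated system is zero:
564·2.36·(T − 104) + 159·2.43·(T − 23.6) = 0
1331(T − 104) + 386.37(T − 23.6) = 0
1717.4 T = 147546
T = 147546 / 1717.4 = 85.9 °C

T_f ≈ 85.9 °C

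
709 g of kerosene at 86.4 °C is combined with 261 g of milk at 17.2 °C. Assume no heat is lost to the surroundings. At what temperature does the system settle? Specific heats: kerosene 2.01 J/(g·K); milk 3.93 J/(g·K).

T_f ≈ 57.4 °C

|Q_kerosene| = |Q_milk|:
709*2.01*(86.4 − T) = 261*3.93*(T − 17.2)
1425.1(86.4 − T) = 1025.7(T − 17.2)
2450.8 T = 140770  ⇒  T ≈ 57.44 °C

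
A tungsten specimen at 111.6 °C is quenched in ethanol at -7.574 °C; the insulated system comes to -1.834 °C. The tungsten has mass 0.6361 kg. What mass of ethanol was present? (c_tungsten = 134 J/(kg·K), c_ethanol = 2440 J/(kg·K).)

m ≈ 0.69 kg

Net heat exchanged in the isolated system is zero:
0.6361×134×(-1.834 − 111.6) + m×2440×(-1.834 − (-7.574)) = 0
14006 m = 9668.8
m = 9668.8/14006 ≈ 0.6904 kg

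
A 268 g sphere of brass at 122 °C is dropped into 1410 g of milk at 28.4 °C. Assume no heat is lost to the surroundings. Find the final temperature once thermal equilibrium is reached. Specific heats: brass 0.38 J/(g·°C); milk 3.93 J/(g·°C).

T_f ≈ 30.1 °C

Heat lost by the brass equals heat gained by the milk:
268×0.38×(122 − T) = 1410×3.93×(T − 28.4)
101.84(122 − T) = 5541.3(T − 28.4)
5643.1 T = 169797  ⇒  T ≈ 30.09 °C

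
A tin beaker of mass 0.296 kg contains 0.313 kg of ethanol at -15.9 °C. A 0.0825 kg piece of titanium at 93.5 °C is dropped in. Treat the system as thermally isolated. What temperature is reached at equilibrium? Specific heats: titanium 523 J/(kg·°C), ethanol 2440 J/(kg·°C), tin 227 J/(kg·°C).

T_f ≈ -10.5 °C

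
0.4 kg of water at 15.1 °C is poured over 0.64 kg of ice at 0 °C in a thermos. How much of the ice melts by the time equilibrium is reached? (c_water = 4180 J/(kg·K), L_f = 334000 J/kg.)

m_melted ≈ 0.0756 kg

Heat available from the water dropping to 0 °C: 0.4·4180·15.1 = 25247 J.
Fully melting the ice requires m_ice L_f = 0.64·334000 = 213760 J.
That's not enough to melt it all — equilibrium is at 0 °C with ice remaining.
m_melted·334000 = 25247  ⇒  m_melted ≈ 0.07559 kg.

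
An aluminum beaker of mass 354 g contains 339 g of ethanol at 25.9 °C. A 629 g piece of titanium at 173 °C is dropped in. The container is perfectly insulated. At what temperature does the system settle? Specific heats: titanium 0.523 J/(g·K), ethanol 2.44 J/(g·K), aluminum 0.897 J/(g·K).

With ΣQ=0 the equilibrium temperature is the m·c-weighted mean:
T_f = (328.97*173 + 827.16*25.9 + 317.54*25.9) / (328.97 + 827.16 + 317.54)
    = 86559 / 1473.7 ≈ 58.74 °C

T_f ≈ 58.7 °C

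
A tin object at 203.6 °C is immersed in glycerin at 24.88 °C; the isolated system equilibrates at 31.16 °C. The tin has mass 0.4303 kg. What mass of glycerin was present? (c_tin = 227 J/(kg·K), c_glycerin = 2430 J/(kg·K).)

m ≈ 1.1 kg

|Q_tin| = |Q_glycerin|:
0.4303·227·(203.6 − 31.16) = m·2430·(31.16 − 24.88)
15260 m = 16844  ⇒  m ≈ 1.104 kg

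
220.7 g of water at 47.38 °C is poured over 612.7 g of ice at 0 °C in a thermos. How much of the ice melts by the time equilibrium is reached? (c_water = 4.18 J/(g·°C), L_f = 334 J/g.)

m_melted ≈ 131 g

Cooling the water to 0 °C releases 220.7·4.18·47.38 = 43709 J.
Melting all 612.7 g of ice would need 612.7·334 = 204642 J.
43709 J < 204642 J, so only part of the ice melts and the system sits at 0 °C.
Mass melted = 43709/334 ≈ 130.9 g.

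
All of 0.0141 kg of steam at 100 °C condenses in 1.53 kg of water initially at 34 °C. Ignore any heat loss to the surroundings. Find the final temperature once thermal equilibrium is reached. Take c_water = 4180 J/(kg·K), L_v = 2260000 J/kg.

Sum of m c ΔT and latent-heat terms is zero:
steam→water at 100 °C releases m L_v = 0.0141·2260000 = 31866
  condensate cools 100→T: 0.0141·4180·(T − 100) = 58.94(T − 100)
  water warms: 1.53·4180·(T − 34) = 6395.4(T − 34)
6454.3 T = 31866 + 5893.8 + 217444 = 255203
T ≈ 39.54 °C — below 100 °C, confirming all the steam condensed.

T_f ≈ 39.5 °C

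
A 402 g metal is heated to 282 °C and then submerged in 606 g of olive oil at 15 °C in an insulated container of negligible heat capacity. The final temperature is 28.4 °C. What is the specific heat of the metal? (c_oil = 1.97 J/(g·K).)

Net heat exchanged in the isolated system is zero:
402·c·(28.4 − 282) + 606·1.97·(28.4 − 15) = 0
-101947 c = -15997
c = -15997/-101947 ≈ 0.1569 J/(g·K)

c ≈ 0.157 J/(g·K)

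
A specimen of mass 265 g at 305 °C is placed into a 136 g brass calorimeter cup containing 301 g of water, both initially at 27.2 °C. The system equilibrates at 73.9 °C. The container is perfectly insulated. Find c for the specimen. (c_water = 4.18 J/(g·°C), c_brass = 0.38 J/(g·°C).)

c ≈ 0.999 J/(g·°C)

Conservation of energy gives ΣQ = 0:
265·c·(73.9 − 305) + 301·4.18·(73.9 − 27.2) + 136·0.38·(73.9 − 27.2) = 0
-61242 c = -61170
c = -61170/-61242 ≈ 0.9988 J/(g·°C)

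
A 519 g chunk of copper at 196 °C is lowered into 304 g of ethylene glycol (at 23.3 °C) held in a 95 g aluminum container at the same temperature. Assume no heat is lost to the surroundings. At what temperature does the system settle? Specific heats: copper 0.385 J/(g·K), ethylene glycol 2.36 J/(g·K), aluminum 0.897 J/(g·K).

T_f ≈ 57.7 °C

Energy conservation, ΣQ = 0:
519*0.385*(T − 196) + 304*2.36*(T − 23.3) + 95*0.897*(T − 23.3) = 0
199.81(T − 196) + 717.44(T − 23.3) + 85.22(T − 23.3) = 0
(199.81 + 717.44 + 85.22) T = 199.81*196 + 717.44*23.3 + 85.22*23.3
T ≈ 57.72 °C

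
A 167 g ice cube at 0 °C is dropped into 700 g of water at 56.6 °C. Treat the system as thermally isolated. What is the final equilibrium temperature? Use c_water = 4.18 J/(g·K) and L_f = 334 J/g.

Taking heat into each body as positive, Σ m c ΔT = 0:
fusion: m_ice L_f = 167·334 = 55778
  meltwater 0→T: 167·4.18·T = 698.06 T
  water: 2926(T − 56.6)
3624.1 T = 165612 − 55778 = 109834
T ≈ 30.31 °C (positive, so assuming full melt was valid).

T_f ≈ 30.3 °C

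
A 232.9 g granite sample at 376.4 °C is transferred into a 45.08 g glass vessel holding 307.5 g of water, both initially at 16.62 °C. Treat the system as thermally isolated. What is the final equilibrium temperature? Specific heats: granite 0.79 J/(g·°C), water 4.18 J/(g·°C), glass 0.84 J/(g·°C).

T_f ≈ 60.5 °C

Conservation of energy gives ΣQ = 0:
232.9×0.79×(T − 376.4) + 307.5×4.18×(T − 16.62) + 45.08×0.84×(T − 16.62) = 0
183.99(T − 376.4) + 1285.3(T − 16.62) + 37.87(T − 16.62) = 0
(183.99 + 1285.3 + 37.87) T = 183.99×376.4 + 1285.3×16.62 + 37.87×16.62
T = 91246/1507.2 ≈ 60.54 °C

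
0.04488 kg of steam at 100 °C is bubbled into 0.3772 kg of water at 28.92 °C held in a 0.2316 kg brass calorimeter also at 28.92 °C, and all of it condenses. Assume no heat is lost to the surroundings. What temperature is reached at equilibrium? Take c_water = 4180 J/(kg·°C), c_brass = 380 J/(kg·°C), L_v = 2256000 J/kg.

T_f ≈ 90.8 °C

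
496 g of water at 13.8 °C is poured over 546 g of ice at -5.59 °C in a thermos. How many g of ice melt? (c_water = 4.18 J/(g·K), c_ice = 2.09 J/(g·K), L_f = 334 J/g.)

m_melted ≈ 66.6 g

Heat available from the water dropping to 0 °C: 496×4.18×13.8 = 28611 J.
Of that, 546×2.09×5.59 = 6379 J goes to bring the ice to 0 °C, leaving 22232 J.
Fully melting the ice requires m_ice L_f = 546×334 = 182364 J.
Since 22232 < 182364 J, not all the ice melts; equilibrium is at 0 °C.
m_melted×334 = 22232  ⇒  m_melted ≈ 66.56 g.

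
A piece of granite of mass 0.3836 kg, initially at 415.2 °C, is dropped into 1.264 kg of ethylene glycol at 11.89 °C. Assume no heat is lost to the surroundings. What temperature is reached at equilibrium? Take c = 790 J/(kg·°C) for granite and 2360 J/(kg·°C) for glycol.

Setting the total heat transfer to zero:
0.3836*790*(T − 415.2) + 1.264*2360*(T − 11.89) = 0
303.04(T − 415.2) + 2983(T − 11.89) = 0
(303.04 + 2983) T = 303.04*415.2 + 2983*11.89
T = 161292 / 3286.1 = 49.1 °C

T_f ≈ 49.1 °C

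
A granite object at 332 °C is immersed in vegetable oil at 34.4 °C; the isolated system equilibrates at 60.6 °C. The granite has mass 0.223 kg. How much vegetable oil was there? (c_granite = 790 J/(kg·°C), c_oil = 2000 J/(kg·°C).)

Let T be the final temperature. ΣQ_i = 0:
0.223×790×(60.6 − 332) + m×2000×(60.6 − 34.4) = 0
52400 m = 47813
m = 47813/52400 ≈ 0.9125 kg

m ≈ 0.912 kg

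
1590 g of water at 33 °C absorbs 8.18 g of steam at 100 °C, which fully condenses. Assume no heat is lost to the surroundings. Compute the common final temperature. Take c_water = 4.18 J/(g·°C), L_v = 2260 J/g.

Taking heat into each body as positive, Σ m c ΔT = 0:
latent heat released on condensation: 8.18×2260 = 18487; condensed water 100 °C→T: 34.19(T − 100); original water: 6646.2(T − 33)
6680.4 T = 18487 + 3419.2 + 219325 = 241231
T ≈ 36.11 °C — below 100 °C, confirming all the steam condensed.

T_f ≈ 36.1 °C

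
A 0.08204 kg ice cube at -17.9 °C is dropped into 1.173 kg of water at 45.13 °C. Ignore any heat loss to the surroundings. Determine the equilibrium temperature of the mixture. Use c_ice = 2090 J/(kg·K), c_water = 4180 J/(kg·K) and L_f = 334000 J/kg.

T_f ≈ 36.4 °C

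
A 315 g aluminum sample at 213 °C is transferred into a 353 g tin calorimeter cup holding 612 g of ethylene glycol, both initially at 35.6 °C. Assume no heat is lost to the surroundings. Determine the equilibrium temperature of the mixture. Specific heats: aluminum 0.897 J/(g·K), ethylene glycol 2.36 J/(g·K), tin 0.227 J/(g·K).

T_f ≈ 63.3 °C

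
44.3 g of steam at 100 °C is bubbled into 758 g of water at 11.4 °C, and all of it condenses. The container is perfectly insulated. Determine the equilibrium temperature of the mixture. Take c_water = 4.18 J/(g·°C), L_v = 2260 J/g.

Energy balance with sensible and latent terms:
steam→water at 100 °C releases m L_v = 44.3·2260 = 100118
  condensate cools 100→T: 44.3·4.18·(T − 100) = 185.17(T − 100)
  water warms: 758·4.18·(T − 11.4) = 3168.4(T − 11.4)
3353.6 T = 100118 + 18517 + 36120 = 154756
T ≈ 46.15 °C (< 100 °C, so full condensation is consistent).

T_f ≈ 46.1 °C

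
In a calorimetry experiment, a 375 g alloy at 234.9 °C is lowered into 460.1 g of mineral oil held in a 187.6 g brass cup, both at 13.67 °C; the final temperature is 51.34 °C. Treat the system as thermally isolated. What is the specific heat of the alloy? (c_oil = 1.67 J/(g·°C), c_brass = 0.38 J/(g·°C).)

Net heat exchanged in the isolated system is zero:
375·c·(51.34 − 234.9) + 460.1·1.67·(51.34 − 13.67) + 187.6·0.38·(51.34 − 13.67) = 0
-68835 c = -31630
c = -31630/-68835 ≈ 0.4595 J/(g·°C)

c ≈ 0.46 J/(g·°C)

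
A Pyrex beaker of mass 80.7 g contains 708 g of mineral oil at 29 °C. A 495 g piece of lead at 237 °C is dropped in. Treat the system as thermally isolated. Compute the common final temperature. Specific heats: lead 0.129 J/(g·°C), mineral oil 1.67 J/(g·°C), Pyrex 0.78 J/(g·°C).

With ΣQ=0 the equilibrium temperature is the m·c-weighted mean:
T_f = (63.86*237 + 1182.4*29 + 62.95*29) / (63.86 + 1182.4 + 62.95)
    = 51248 / 1309.2 ≈ 39.15 °C

T_f ≈ 39.1 °C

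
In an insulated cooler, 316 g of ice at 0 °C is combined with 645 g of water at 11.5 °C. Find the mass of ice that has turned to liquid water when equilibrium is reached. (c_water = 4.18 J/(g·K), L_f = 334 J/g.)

Water can give up m c ΔT = 645×4.18×11.5 = 31005 J before reaching 0 °C.
Melting all 316 g of ice would need 316×334 = 105544 J.
Since 31005 < 105544 J, not all the ice melts; equilibrium is at 0 °C.
Mass melted = 31005/334 ≈ 92.83 g.

m_melted ≈ 92.8 g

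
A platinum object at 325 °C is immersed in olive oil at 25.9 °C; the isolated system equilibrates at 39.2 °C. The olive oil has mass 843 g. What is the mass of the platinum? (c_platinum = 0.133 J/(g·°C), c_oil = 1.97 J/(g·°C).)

m ≈ 581 g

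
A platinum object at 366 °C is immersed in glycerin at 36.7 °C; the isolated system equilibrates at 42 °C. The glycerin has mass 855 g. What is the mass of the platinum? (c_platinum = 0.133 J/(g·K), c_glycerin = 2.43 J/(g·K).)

|Q_platinum| = |Q_glycerin|:
m·0.133·(366 − 42) = 855·2.43·(42 − 36.7)
43.09 m = 11012  ⇒  m ≈ 255.5 g

m ≈ 256 g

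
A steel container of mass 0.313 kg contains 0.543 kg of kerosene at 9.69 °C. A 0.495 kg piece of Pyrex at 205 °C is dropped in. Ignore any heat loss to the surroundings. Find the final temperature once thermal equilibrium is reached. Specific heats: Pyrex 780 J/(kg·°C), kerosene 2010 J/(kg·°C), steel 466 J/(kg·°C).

T_f ≈ 56.1 °C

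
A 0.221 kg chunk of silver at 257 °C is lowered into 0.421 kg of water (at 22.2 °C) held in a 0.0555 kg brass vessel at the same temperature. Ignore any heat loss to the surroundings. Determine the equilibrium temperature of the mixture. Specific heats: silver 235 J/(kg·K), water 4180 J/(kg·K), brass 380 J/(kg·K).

Setting the total heat transfer to zero:
0.221·235·(T − 257) + 0.421·4180·(T − 22.2) + 0.0555·380·(T − 22.2) = 0
(51.94 + 1759.8 + 21.09) T = 51.94·257 + 1759.8·22.2 + 21.09·22.2
T = 52883 / 1832.8 = 28.9 °C

T_f ≈ 28.9 °C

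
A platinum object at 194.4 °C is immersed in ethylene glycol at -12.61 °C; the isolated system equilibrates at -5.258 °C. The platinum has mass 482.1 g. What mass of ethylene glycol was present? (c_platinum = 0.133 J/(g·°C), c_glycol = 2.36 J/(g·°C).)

|Q_platinum| = |Q_glycol|:
482.1×0.133×(194.4 − -5.258) = m×2.36×(-5.258 − (-12.61))
17.35 m = 12802  ⇒  m ≈ 737.8 g

m ≈ 738 g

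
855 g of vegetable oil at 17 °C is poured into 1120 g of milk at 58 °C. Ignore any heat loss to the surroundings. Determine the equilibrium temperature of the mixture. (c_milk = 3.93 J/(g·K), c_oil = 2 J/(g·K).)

T_f ≈ 46.5 °C

Setting the total heat transfer to zero:
1120×3.93×(T − 58) + 855×2×(T − 17) = 0
(4401.6 + 1710) T = 4401.6×58 + 1710×17
T = 284363/6111.6 ≈ 46.53 °C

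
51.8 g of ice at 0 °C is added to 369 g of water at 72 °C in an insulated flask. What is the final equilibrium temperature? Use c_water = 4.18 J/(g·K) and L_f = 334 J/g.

T_f ≈ 53.3 °C

Setting the total heat transfer to zero:
latent heat to melt: 51.8×334 = 17301; warm the meltwater: 216.52 T; water: 1542.4(T − 72)
1758.9 T = 111054 − 17301 = 93753
T ≈ 53.30 °C — above 0 °C, consistent with complete melting.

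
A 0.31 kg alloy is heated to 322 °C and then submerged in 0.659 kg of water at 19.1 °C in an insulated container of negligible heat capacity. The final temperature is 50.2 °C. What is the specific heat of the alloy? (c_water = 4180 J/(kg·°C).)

c ≈ 1020 J/(kg·°C)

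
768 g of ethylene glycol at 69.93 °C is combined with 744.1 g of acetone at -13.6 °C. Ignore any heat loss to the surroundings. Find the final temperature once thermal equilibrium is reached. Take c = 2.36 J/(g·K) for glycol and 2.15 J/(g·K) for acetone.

Conservation of energy gives ΣQ = 0:
768·2.36·(T − 69.93) + 744.1·2.15·(T − (-13.6)) = 0
1812.5(T − 69.93) + 1599.8(T − (-13.6)) = 0
(1812.5 + 1599.8) T = 1812.5·69.93 + 1599.8·(-13.6)
T = 104989 / 3412.3 = 30.8 °C

T_f ≈ 30.8 °C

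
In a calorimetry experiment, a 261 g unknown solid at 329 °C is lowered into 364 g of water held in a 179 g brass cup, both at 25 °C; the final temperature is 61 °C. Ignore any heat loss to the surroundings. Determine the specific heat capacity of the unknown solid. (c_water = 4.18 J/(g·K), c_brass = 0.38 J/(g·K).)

c ≈ 0.818 J/(g·K)

Taking heat into each body as positive, Σ m c ΔT = 0:
261×c×(61 − 329) + 364×4.18×(61 − 25) + 179×0.38×(61 − 25) = 0
-69948 c = -57223
c = -57223/-69948 ≈ 0.8181 J/(g·K)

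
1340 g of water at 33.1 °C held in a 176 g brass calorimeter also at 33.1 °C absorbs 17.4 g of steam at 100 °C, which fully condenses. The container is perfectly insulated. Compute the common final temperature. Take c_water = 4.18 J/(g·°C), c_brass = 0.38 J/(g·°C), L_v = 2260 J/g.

Conservation of energy gives ΣQ = 0:
latent heat released on condensation: 17.4·2260 = 39324
  condensed water 100 °C→T: 72.73(T − 100)
  original water: 5601.2(T − 33.1)
  cup: 66.88(T − 33.1)
5740.8 T = 39324 + 7273.2 + 187613 = 234211
T ≈ 40.80 °C, under the boiling point, so the assumption holds.

T_f ≈ 40.8 °C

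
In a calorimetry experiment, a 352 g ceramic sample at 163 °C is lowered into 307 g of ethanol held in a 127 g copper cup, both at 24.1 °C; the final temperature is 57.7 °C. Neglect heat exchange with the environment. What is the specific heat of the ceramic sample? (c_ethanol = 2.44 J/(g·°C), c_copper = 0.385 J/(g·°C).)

Heat gained plus heat lost sum to zero:
352×c×(57.7 − 163) + 307×2.44×(57.7 − 24.1) + 127×0.385×(57.7 − 24.1) = 0
-37066 c = -26812
c = -26812/-37066 ≈ 0.7234 J/(g·°C)

c ≈ 0.723 J/(g·°C)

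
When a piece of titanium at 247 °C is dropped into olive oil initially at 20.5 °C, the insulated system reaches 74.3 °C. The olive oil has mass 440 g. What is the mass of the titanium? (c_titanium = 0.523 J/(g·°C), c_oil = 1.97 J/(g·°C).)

m ≈ 516 g

Net heat exchanged in the isolated system is zero:
m×0.523×(74.3 − 247) + 440×1.97×(74.3 − 20.5) = 0
-90.32 m = -46634
m = -46634/-90.32 ≈ 516.3 g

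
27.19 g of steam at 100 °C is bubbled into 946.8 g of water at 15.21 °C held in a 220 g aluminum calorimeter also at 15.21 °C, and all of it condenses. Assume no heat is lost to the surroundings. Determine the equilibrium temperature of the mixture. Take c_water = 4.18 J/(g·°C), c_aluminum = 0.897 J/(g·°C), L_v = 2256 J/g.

T_f ≈ 31.8 °C

Taking heat into each body as positive, Σ m c ΔT = 0:
latent heat released on condensation: 27.19·2256 = 61341; condensate cools 100→T: 27.19·4.18·(T − 100) = 113.65(T − 100); water warms: 946.8·4.18·(T − 15.21) = 3957.6(T − 15.21); cup: 197.34(T − 15.21)
4268.6 T = 61341 + 11365 + 63197 = 135903
T ≈ 31.84 °C — below 100 °C, confirming all the steam condensed.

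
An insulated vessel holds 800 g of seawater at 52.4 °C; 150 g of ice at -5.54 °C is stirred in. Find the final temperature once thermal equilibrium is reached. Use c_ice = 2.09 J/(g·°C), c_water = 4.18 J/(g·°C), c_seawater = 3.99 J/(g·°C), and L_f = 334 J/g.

T_f ≈ 30.2 °C

Conservation of energy gives ΣQ = 0:
warm ice to 0 °C: 150×2.09×(0 − (-5.54)) = 1736.8
  fusion: m_ice L_f = 150×334 = 50100
  meltwater 0→T: 150×4.18×T = 627 T
  seawater cools: 800×3.99×(T − 52.4) = 3192(T − 52.4)
3819 T = 167261 − 51837 = 115424
T ≈ 30.22 °C — above 0 °C, consistent with complete melting.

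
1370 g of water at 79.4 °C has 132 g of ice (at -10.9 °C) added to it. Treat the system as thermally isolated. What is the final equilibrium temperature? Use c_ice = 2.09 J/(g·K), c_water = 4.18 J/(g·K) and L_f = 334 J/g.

T_f ≈ 64.9 °C

Let T be the final temperature. ΣQ_i = 0:
warm ice to 0 °C: 132·2.09·(0 − (-10.9)) = 3007.1; melt ice: 132·334 = 44088; warm the meltwater: 551.76 T; water cools: 1370·4.18·(T − 79.4) = 5726.6(T − 79.4)
6278.4 T = 454692 − 47095 = 407597
T ≈ 64.92 °C. Since T > 0 °C, the all-ice-melts assumption holds.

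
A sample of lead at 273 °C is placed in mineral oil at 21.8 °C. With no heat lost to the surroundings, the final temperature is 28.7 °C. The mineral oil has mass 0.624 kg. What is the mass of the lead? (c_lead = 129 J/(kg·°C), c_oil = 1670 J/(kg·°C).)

Heat lost by the lead = heat gained by the oil:
m×129×(273 − 28.7) = 0.624×1670×(28.7 − 21.8)
31515 m = 7190.4  ⇒  m ≈ 0.2282 kg

m ≈ 0.228 kg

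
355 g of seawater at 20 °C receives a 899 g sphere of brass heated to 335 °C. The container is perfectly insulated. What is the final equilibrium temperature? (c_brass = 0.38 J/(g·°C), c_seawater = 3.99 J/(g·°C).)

Taking heat into each body as positive, Σ m c ΔT = 0:
899*0.38*(T − 335) + 355*3.99*(T − 20) = 0
341.62(T − 335) + 1416.5(T − 20) = 0
(341.62 + 1416.5) T = 341.62*335 + 1416.5*20
T = 142772 / 1758.1 = 81.2 °C

T_f ≈ 81.2 °C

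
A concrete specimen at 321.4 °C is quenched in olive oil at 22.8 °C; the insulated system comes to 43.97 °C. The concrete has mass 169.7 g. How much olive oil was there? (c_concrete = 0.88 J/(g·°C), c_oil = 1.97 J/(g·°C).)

Heat gained plus heat lost sum to zero:
169.7·0.88·(43.97 − 321.4) + m·1.97·(43.97 − 22.8) = 0
41.7 m = 41430
m = 41430/41.7 ≈ 993.4 g

m ≈ 993 g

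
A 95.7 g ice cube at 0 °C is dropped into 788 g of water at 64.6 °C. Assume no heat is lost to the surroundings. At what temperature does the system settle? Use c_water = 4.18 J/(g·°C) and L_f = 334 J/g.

T_f ≈ 49.0 °C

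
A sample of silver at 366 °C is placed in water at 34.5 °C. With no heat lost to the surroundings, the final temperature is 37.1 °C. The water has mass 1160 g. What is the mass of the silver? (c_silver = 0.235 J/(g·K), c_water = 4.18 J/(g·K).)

Heat lost by the silver = heat gained by the water:
m×0.235×(366 − 37.1) = 1160×4.18×(37.1 − 34.5)
77.29 m = 12607  ⇒  m ≈ 163.1 g

m ≈ 163 g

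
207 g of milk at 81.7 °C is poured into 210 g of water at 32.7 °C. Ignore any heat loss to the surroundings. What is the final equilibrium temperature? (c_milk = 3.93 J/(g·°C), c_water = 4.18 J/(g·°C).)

Conservation of energy gives ΣQ = 0:
207*3.93*(T − 81.7) + 210*4.18*(T − 32.7) = 0
813.51(T − 81.7) + 877.8(T − 32.7) = 0
(813.51 + 877.8) T = 813.51*81.7 + 877.8*32.7
T ≈ 56.27 °C

T_f ≈ 56.3 °C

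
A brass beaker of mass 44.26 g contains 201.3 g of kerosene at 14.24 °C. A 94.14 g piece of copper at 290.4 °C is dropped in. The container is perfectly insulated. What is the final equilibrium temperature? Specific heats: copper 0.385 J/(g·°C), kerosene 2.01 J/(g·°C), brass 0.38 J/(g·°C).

Energy conservation, ΣQ = 0:
94.14×0.385×(T − 290.4) + 201.3×2.01×(T − 14.24) + 44.26×0.38×(T − 14.24) = 0
(36.24 + 404.61 + 16.82) T = 36.24×290.4 + 404.61×14.24 + 16.82×14.24
T ≈ 36.11 °C

T_f ≈ 36.1 °C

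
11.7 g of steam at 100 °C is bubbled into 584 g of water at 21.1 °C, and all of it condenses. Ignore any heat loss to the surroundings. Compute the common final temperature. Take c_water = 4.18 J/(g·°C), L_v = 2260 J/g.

T_f ≈ 33.3 °C

Setting the total heat transfer to zero:
latent heat released on condensation: 11.7×2260 = 26442; condensed water 100 °C→T: 48.91(T − 100); water warms: 584×4.18×(T − 21.1) = 2441.1(T − 21.1)
2490 T = 26442 + 4890.6 + 51508 = 82840
T ≈ 33.27 °C (< 100 °C, so full condensation is consistent).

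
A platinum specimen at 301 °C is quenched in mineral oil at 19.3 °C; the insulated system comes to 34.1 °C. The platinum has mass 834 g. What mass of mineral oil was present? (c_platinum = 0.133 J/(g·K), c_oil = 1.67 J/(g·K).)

Let T be the final temperature. ΣQ_i = 0:
834×0.133×(34.1 − 301) + m×1.67×(34.1 − 19.3) = 0
24.72 m = 29605
m = 29605/24.72 ≈ 1198 g

m ≈ 1200 g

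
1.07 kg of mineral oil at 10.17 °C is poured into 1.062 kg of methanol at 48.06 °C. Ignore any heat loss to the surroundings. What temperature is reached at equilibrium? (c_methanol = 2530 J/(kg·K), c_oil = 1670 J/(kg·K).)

T_f ≈ 32.9 °C

Net heat exchanged in the isolated system is zero:
1.062×2530×(T − 48.06) + 1.07×1670×(T − 10.17) = 0
2686.9(T − 48.06) + 1786.9(T − 10.17) = 0
(2686.9 + 1786.9) T = 2686.9×48.06 + 1786.9×10.17
T ≈ 32.93 °C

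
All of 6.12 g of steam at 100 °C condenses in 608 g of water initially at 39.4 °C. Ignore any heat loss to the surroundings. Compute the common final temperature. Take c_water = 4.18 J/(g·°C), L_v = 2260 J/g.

T_f ≈ 45.4 °C

Let T be the final temperature. ΣQ_i = 0:
condense steam: −6.12×2260 = −13831
  condensate cools 100→T: 6.12×4.18×(T − 100) = 25.58(T − 100)
  water warms: 608×4.18×(T − 39.4) = 2541.4(T − 39.4)
2567 T = 13831 + 2558.2 + 100133 = 116522
T ≈ 45.39 °C — below 100 °C, confirming all the steam condensed.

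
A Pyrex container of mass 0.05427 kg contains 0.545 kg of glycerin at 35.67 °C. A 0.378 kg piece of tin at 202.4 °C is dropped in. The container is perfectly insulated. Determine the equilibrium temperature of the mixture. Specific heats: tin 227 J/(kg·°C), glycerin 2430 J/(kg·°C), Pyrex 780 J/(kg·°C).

Let T be the final temperature. ΣQ_i = 0:
0.378·227·(T − 202.4) + 0.545·2430·(T − 35.67) + 0.05427·780·(T − 35.67) = 0
85.81(T − 202.4) + 1324.4(T − 35.67) + 42.33(T − 35.67) = 0
(85.81 + 1324.4 + 42.33) T = 85.81·202.4 + 1324.4·35.67 + 42.33·35.67
T = 66117 / 1452.5 = 45.5 °C

T_f ≈ 45.5 °C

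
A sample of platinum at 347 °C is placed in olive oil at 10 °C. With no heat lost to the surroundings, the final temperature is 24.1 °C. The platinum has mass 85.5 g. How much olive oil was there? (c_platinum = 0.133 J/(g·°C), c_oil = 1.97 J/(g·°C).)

Energy conservation, ΣQ = 0:
85.5·0.133·(24.1 − 347) + m·1.97·(24.1 − 10) = 0
27.78 m = 3671.9
m = 3671.9/27.78 ≈ 132.2 g

m ≈ 132 g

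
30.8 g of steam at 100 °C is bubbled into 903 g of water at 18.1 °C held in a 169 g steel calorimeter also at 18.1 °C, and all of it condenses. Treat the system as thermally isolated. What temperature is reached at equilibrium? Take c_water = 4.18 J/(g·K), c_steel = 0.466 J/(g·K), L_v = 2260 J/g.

T_f ≈ 38.2 °C

Energy balance with sensible and latent terms:
condense steam: −30.8×2260 = −69608; condensed water 100 °C→T: 128.74(T − 100); water warms: 903×4.18×(T − 18.1) = 3774.5(T − 18.1); cup: 78.75(T − 18.1)
3982 T = 69608 + 12874 + 69745 = 152227
T ≈ 38.23 °C — below 100 °C, confirming all the steam condensed.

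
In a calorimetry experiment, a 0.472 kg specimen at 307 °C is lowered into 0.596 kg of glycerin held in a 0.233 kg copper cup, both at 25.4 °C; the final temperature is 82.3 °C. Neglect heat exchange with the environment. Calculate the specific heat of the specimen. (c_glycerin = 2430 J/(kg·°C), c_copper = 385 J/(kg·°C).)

Net heat exchanged in the isolated system is zero:
0.472×c×(82.3 − 307) + 0.596×2430×(82.3 − 25.4) + 0.233×385×(82.3 − 25.4) = 0
-106.06 c = -87511
c = -87511/-106.06 ≈ 825.1 J/(kg·°C)

c ≈ 825 J/(kg·°C)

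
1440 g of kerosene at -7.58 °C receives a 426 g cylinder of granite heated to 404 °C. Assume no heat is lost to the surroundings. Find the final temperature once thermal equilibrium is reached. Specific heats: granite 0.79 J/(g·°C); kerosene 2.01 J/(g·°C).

With ΣQ=0 the equilibrium temperature is the m·c-weighted mean:
T_f = (336.54·404 + 2894.4·(-7.58)) / (336.54 + 2894.4)
    = 114023 / 3230.9 ≈ 35.29 °C

T_f ≈ 35.3 °C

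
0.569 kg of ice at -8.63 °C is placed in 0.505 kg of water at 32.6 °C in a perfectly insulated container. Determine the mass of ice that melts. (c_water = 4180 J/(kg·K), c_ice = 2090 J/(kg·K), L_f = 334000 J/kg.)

Heat available from the water dropping to 0 °C: 0.505·4180·32.6 = 68815 J.
Warming the ice to 0 °C takes 0.569·2090·8.63 = 10263 J, leaving 58552 J for melting.
To melt every bit of ice: 0.569·334000 = 190046 J.
That's not enough to melt it all — equilibrium is at 0 °C with ice remaining.
Mass melted = 58552/334000 ≈ 0.1753 kg.

m_melted ≈ 0.175 kg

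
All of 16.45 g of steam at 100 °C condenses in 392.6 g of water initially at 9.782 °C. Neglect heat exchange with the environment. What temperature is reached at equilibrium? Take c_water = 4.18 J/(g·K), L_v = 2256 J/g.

T_f ≈ 35.1 °C

Net heat exchanged in the isolated system is zero:
latent heat released on condensation: 16.45·2256 = 37111; condensed water 100 °C→T: 68.76(T − 100); original water: 1641.1(T − 9.782)
1709.8 T = 37111 + 6876.1 + 16053 = 60040
T ≈ 35.11 °C, under the boiling point, so the assumption holds.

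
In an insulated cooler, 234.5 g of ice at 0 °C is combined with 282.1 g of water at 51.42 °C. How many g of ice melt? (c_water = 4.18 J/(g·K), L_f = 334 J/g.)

Heat available from the water dropping to 0 °C: 282.1×4.18×51.42 = 60633 J.
To melt every bit of ice: 234.5×334 = 78323 J.
That's not enough to melt it all — equilibrium is at 0 °C with ice remaining.
Mass melted = 60633/334 ≈ 181.5 g.

m_melted ≈ 182 g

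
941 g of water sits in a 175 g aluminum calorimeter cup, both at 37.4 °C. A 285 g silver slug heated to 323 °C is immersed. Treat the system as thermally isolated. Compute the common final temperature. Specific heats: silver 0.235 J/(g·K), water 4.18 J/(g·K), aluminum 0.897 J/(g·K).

T_f ≈ 42.0 °C

Let T be the final temperature. ΣQ_i = 0:
285*0.235*(T − 323) + 941*4.18*(T − 37.4) + 175*0.897*(T − 37.4) = 0
(66.97 + 3933.4 + 156.97) T = 66.97*323 + 3933.4*37.4 + 156.97*37.4
T = 174612/4157.3 ≈ 42.00 °C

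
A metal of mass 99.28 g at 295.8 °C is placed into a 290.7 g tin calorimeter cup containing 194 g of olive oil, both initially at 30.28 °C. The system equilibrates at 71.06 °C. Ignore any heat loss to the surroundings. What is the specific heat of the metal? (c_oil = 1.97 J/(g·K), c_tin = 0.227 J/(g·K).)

c ≈ 0.819 J/(g·K)

Conservation of energy gives ΣQ = 0:
99.28·c·(71.06 − 295.8) + 194·1.97·(71.06 − 30.28) + 290.7·0.227·(71.06 − 30.28) = 0
-22312 c = -18276
c = -18276/-22312 ≈ 0.8191 J/(g·K)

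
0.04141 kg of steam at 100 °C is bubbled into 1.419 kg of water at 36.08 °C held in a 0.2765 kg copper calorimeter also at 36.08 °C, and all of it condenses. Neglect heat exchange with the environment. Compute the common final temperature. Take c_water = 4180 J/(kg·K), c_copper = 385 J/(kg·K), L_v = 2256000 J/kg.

T_f ≈ 52.9 °C

Taking heat into each body as positive, Σ m c ΔT = 0:
condense steam: −0.04141·2256000 = −93421; condensate cools 100→T: 0.04141·4180·(T − 100) = 173.09(T − 100); water warms: 1.419·4180·(T − 36.08) = 5931.4(T − 36.08); copper cup: 0.2765·385·(T − 36.08) = 106.45(T − 36.08)
6211 T = 93421 + 17309 + 217846 = 328577
T ≈ 52.90 °C (< 100 °C, so full condensation is consistent).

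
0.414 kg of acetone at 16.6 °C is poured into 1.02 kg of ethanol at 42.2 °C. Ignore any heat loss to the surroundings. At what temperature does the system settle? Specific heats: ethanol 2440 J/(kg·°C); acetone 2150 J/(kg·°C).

Set heat shed by the hot body equal to heat absorbed by the cold body:
1.02*2440*(42.2 − T) = 0.414*2150*(T − 16.6)
2488.8(42.2 − T) = 890.1(T − 16.6)
3378.9 T = 119803  ⇒  T ≈ 35.46 °C

T_f ≈ 35.5 °C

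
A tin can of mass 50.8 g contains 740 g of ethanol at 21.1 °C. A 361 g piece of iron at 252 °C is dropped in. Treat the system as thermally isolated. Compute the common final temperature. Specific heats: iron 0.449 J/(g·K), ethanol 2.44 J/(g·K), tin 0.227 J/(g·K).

T_f ≈ 40.0 °C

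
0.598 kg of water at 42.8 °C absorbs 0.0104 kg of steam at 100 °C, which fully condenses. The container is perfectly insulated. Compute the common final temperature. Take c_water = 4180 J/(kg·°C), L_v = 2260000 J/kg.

Net heat exchanged in the isolated system is zero:
steam→water at 100 °C releases m L_v = 0.0104×2260000 = 23504
  condensed water 100 °C→T: 43.47(T − 100)
  water warms: 0.598×4180×(T − 42.8) = 2499.6(T − 42.8)
2543.1 T = 23504 + 4347.2 + 106985 = 134836
T ≈ 53.02 °C, under the boiling point, so the assumption holds.

T_f ≈ 53.0 °C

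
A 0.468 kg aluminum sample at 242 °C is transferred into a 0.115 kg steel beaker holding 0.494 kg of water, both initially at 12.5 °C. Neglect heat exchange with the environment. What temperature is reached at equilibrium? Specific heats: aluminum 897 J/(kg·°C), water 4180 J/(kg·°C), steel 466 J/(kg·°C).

Conservation of energy gives ΣQ = 0:
0.468×897×(T − 242) + 0.494×4180×(T − 12.5) + 0.115×466×(T − 12.5) = 0
419.8(T − 242) + 2064.9(T − 12.5) + 53.59(T − 12.5) = 0
(419.8 + 2064.9 + 53.59) T = 419.8×242 + 2064.9×12.5 + 53.59×12.5
T ≈ 50.46 °C

T_f ≈ 50.5 °C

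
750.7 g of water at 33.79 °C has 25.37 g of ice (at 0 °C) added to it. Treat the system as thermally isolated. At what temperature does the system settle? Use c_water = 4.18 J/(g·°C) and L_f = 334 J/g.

Heat gained plus heat lost sum to zero:
melt ice: 25.37×334 = 8473.6; meltwater 0→T: 25.37×4.18×T = 106.05 T; water: 3137.9(T − 33.79)
3244 T = 106031 − 8473.6 = 97557
T ≈ 30.07 °C. Since T > 0 °C, the all-ice-melts assumption holds.

T_f ≈ 30.1 °C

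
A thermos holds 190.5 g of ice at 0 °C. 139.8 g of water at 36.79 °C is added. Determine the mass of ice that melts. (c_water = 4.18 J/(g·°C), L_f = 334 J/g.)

m_melted ≈ 64.4 g

Heat available from the water dropping to 0 °C: 139.8×4.18×36.79 = 21499 J.
Melting all 190.5 g of ice would need 190.5×334 = 63627 J.
That's not enough to melt it all — equilibrium is at 0 °C with ice remaining.
Mass melted = 21499/334 ≈ 64.37 g.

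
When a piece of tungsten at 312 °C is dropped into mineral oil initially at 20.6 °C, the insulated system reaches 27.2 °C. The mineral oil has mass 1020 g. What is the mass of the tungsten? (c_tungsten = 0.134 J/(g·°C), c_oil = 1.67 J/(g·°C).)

m ≈ 295 g

Net heat exchanged in the isolated system is zero:
m·0.134·(27.2 − 312) + 1020·1.67·(27.2 − 20.6) = 0
-38.16 m = -11242
m = -11242/-38.16 ≈ 294.6 g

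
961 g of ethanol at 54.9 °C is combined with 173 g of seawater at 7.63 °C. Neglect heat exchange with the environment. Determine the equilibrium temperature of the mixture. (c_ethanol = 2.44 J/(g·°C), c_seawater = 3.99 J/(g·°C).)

Set heat shed by the hot body equal to heat absorbed by the cold body:
961·2.44·(54.9 − T) = 173·3.99·(T − 7.63)
2344.8(54.9 − T) = 690.27(T − 7.63)
3035.1 T = 133998  ⇒  T ≈ 44.15 °C

T_f ≈ 44.1 °C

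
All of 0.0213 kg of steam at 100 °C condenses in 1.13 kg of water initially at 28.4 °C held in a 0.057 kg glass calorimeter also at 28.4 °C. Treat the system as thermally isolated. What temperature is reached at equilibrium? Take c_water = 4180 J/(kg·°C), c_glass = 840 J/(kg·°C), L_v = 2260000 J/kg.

T_f ≈ 39.6 °C

Heat gained plus heat lost sum to zero:
condense steam: −0.0213·2260000 = −48138
  condensate cools 100→T: 0.0213·4180·(T − 100) = 89.03(T − 100)
  water warms: 1.13·4180·(T − 28.4) = 4723.4(T − 28.4)
  glass cup: 0.057·840·(T − 28.4) = 47.88(T − 28.4)
4860.3 T = 48138 + 8903.4 + 135504 = 192546
T ≈ 39.62 °C — below 100 °C, confirming all the steam condensed.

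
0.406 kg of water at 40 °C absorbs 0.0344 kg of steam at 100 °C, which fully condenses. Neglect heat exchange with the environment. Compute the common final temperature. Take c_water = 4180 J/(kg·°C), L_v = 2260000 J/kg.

Sum of m c ΔT and latent-heat terms is zero:
steam→water at 100 °C releases m L_v = 0.0344·2260000 = 77744; condensate cools 100→T: 0.0344·4180·(T − 100) = 143.79(T − 100); original water: 1697.1(T − 40)
1840.9 T = 77744 + 14379 + 67883 = 160006
T ≈ 86.92 °C — below 100 °C, confirming all the steam condensed.

T_f ≈ 86.9 °C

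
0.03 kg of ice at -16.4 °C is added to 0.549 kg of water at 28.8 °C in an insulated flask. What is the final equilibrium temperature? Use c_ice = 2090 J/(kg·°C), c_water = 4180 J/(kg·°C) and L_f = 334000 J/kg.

T_f ≈ 22.7 °C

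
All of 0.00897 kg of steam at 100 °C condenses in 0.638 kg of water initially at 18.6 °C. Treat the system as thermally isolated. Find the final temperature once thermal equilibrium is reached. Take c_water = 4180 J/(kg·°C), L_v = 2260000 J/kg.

T_f ≈ 27.2 °C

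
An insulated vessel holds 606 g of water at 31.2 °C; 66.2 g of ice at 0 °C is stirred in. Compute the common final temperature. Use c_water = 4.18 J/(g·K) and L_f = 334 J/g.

Energy conservation, ΣQ = 0:
melt ice: 66.2×334 = 22111; meltwater 0→T: 66.2×4.18×T = 276.72 T; water cools: 606×4.18×(T − 31.2) = 2533.1(T − 31.2)
2809.8 T = 79032 − 22111 = 56921
T ≈ 20.26 °C. Since T > 0 °C, the all-ice-melts assumption holds.

T_f ≈ 20.3 °C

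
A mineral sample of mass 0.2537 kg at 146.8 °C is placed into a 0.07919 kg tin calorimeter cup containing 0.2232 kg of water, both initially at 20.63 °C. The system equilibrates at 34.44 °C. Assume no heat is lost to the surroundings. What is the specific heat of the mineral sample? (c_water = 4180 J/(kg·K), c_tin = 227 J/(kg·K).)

Energy conservation, ΣQ = 0:
0.2537·c·(34.44 − 146.8) + 0.2232·4180·(34.44 − 20.63) + 0.07919·227·(34.44 − 20.63) = 0
-28.51 c = -13133
c = -13133/-28.51 ≈ 460.7 J/(kg·K)

c ≈ 461 J/(kg·K)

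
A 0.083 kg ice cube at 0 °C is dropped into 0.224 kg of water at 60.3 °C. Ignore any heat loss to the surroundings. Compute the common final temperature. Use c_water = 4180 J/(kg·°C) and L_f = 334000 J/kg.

T_f ≈ 22.4 °C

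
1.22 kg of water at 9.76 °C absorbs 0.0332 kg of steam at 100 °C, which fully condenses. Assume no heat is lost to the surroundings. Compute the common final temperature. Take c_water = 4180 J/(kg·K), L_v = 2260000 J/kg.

T_f ≈ 26.5 °C

Net heat exchanged in the isolated system is zero:
condense steam: −0.0332×2260000 = −75032; condensate cools 100→T: 0.0332×4180×(T − 100) = 138.78(T − 100); water warms: 1.22×4180×(T − 9.76) = 5099.6(T − 9.76)
5238.4 T = 75032 + 13878 + 49772 = 138682
T ≈ 26.47 °C — below 100 °C, confirming all the steam condensed.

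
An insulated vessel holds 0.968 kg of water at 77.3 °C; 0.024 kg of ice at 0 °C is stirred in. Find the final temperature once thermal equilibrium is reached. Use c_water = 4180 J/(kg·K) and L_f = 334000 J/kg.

Conservation of energy gives ΣQ = 0:
melt ice: 0.024·334000 = 8016
  meltwater 0→T: 0.024·4180·T = 100.32 T
  water cools: 0.968·4180·(T − 77.3) = 4046.2(T − 77.3)
4146.6 T = 312774 − 8016 = 304758
T ≈ 73.50 °C (positive, so assuming full melt was valid).

T_f ≈ 73.5 °C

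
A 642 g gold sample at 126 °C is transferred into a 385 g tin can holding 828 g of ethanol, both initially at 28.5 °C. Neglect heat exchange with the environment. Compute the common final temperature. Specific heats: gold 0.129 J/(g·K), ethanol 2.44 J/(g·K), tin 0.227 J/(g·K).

T_f ≈ 32.2 °C

Taking heat into each body as positive, Σ m c ΔT = 0:
642×0.129×(T − 126) + 828×2.44×(T − 28.5) + 385×0.227×(T − 28.5) = 0
2190.5 T = 70505
T ≈ 32.19 °C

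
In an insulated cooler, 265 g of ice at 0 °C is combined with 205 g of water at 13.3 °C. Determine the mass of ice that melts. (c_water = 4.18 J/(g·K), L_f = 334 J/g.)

m_melted ≈ 34.1 g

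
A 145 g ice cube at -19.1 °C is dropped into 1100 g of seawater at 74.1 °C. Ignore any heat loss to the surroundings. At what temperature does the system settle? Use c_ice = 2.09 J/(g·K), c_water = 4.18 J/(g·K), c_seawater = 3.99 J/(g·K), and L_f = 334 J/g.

T_f ≈ 54.3 °C

Setting the total heat transfer to zero:
warm ice to 0 °C: 145×2.09×(0 − (-19.1)) = 5788.3
  latent heat to melt: 145×334 = 48430
  meltwater 0→T: 145×4.18×T = 606.1 T
  seawater cools: 1100×3.99×(T − 74.1) = 4389(T − 74.1)
4995.1 T = 325225 − 54218 = 271007
T ≈ 54.25 °C — above 0 °C, consistent with complete melting.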